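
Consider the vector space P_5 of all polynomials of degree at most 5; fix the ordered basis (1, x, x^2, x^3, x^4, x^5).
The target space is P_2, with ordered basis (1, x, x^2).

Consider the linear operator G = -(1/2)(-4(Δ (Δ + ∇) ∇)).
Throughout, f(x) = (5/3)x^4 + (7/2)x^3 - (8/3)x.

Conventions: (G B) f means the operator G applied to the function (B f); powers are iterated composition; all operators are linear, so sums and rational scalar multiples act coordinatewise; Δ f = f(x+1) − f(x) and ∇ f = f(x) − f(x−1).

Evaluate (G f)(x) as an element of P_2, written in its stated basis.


g(x) = 160x + 84

∇ f = (20/3)x^3 + (1/2)x^2 - (23/6)x - 5/6
Δ ∇ f = 20x^2 + 21x + 10/3
∇ ∇ f = 20x^2 - 19x + 7/3
(Δ + ∇) ∇ f = 40x^2 + 2x + 17/3
Δ (Δ + ∇) ∇ f = 80x + 42
(-4(Δ (Δ + ∇) ∇)) f = -320x - 168
(-(1/2)(-4(Δ (Δ + ∇) ∇))) f = 160x + 84


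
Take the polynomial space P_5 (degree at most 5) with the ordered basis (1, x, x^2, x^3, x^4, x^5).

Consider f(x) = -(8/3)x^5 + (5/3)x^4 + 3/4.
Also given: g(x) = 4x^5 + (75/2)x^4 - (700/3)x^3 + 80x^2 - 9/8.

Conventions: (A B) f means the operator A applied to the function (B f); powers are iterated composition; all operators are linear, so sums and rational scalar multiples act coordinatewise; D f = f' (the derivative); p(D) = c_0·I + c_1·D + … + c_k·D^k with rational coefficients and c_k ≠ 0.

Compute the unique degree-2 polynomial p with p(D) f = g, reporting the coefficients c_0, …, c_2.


D^0 f = -(8/3)x^5 + (5/3)x^4 + 3/4
D^1 f = -(40/3)x^4 + (20/3)x^3
D^2 f = -(160/3)x^3 + 20x^2
matching coefficients of g against c_0 f + c_1 Df + … from the top degree down determines the c_i
solution: c_0 = -3/2, c_1 = -3, c_2 = 4

c_0 = -3/2, c_1 = -3, c_2 = 4


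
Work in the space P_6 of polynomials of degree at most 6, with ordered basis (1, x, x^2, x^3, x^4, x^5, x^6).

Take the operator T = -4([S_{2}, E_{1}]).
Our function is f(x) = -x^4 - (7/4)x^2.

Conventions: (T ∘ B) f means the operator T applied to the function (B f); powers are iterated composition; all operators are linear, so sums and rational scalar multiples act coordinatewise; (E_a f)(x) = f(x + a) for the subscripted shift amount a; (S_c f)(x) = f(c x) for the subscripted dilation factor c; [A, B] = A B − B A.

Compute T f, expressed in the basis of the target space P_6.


g(x) = -128x^3 - 288x^2 - 252x - 81

E_{1} f = -x^4 - 4x^3 - (31/4)x^2 - (15/2)x - 11/4
S_{2} E_{1} f = -16x^4 - 32x^3 - 31x^2 - 15x - 11/4
S_{2} f = -16x^4 - 7x^2
E_{1} S_{2} f = -16x^4 - 64x^3 - 103x^2 - 78x - 23
[S_{2}, E_{1}] f = 32x^3 + 72x^2 + 63x + 81/4
(-4([S_{2}, E_{1}])) f = -128x^3 - 288x^2 - 252x - 81


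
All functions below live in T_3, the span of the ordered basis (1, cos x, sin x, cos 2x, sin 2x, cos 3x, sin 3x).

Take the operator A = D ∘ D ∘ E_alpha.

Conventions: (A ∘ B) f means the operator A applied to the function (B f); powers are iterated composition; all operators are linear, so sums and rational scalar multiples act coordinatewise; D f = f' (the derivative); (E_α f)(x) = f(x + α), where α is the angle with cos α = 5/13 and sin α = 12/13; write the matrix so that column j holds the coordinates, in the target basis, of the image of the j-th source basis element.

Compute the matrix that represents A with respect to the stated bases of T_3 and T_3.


image of 1: 0
image of cos x: -(5/13)cos x + (12/13)sin x
image of sin x: -(12/13)cos x - (5/13)sin x
image of cos 2x: (476/169)cos 2x + (480/169)sin 2x
image of sin 2x: -(480/169)cos 2x + (476/169)sin 2x
image of cos 3x: (18315/2197)cos 3x - (7452/2197)sin 3x
image of sin 3x: (7452/2197)cos 3x + (18315/2197)sin 3x
each image's coordinates form column j of the matrix

the matrix is [[0, 0, 0, 0, 0, 0, 0]; [0, -5/13, -12/13, 0, 0, 0, 0]; [0, 12/13, -5/13, 0, 0, 0, 0]; [0, 0, 0, 476/169, -480/169, 0, 0]; [0, 0, 0, 480/169, 476/169, 0, 0]; [0, 0, 0, 0, 0, 18315/2197, 7452/2197]; [0, 0, 0, 0, 0, -7452/2197, 18315/2197]] (rows listed top to bottom)


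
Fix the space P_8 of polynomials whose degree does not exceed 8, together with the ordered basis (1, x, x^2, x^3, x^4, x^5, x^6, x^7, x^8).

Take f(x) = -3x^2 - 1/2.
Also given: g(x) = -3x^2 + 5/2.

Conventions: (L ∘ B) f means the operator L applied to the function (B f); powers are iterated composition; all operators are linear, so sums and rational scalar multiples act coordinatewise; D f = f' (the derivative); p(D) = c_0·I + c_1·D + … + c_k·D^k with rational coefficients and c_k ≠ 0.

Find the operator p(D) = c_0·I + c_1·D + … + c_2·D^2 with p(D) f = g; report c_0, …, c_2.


D^0 f = -3x^2 - 1/2
D^1 f = -6x
D^2 f = -6
matching coefficients of g against c_0 f + c_1 Df + … from the top degree down determines the c_i
solution: c_0 = 1, c_1 = 0, c_2 = -1/2

p(D) = I − (1/2)·D^2, i.e. c_0 = 1, c_1 = 0, c_2 = -1/2


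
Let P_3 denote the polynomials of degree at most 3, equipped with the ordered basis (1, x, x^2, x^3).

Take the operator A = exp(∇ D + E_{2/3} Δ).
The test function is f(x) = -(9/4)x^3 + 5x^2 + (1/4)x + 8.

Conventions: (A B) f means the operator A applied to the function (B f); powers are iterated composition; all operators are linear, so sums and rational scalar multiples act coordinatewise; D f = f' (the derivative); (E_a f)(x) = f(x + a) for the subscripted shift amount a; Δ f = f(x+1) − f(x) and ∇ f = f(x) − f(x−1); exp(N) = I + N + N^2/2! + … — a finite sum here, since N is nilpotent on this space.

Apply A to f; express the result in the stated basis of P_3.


order-1 term: -(27/4)x^2 - (77/4)x + 227/12
order-2 term: -(27/4)x - 97/4
order-3 term: -9/4
the series for exp(∇ D + E_{2/3} Δ) f terminates at order 3
exp(∇ D + E_{2/3} Δ) f = -(9/4)x^3 - (7/4)x^2 - (103/4)x + 5/12

the result is g(x) = -(9/4)x^3 - (7/4)x^2 - (103/4)x + 5/12


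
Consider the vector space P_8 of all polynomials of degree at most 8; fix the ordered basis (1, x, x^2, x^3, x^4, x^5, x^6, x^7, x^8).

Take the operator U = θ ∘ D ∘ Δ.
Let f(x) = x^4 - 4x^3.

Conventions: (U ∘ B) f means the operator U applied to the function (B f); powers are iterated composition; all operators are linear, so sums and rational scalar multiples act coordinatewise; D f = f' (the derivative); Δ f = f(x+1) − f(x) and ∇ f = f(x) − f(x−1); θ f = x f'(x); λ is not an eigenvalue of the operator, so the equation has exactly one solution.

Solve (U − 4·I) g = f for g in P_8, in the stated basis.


g(x) = -(1/4)x^4 + x^3 - (3/2)x^2 + (3/4)x

write g with unknown coordinates in the stated basis and equate coefficients in (U − 4·I) g = f
solving from the highest basis element down gives g = -(1/4)x^4 + x^3 - (3/2)x^2 + (3/4)x
check: U g = -6x^2 + 3x
so U g − 4·g = x^4 - 4x^3 = f ✓


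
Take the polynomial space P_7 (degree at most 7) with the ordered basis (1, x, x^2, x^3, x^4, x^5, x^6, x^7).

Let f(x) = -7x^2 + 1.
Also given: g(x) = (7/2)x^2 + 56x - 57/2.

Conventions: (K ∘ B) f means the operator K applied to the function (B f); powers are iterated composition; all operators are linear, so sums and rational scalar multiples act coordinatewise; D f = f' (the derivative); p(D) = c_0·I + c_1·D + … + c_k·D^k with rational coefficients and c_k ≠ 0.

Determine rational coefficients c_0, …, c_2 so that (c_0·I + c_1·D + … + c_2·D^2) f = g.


D^0 f = -7x^2 + 1
D^1 f = -14x
D^2 f = -14
matching coefficients of g against c_0 f + c_1 Df + … from the top degree down determines the c_i
solution: c_0 = -1/2, c_1 = -4, c_2 = 2

c_0 = -1/2, c_1 = -4, c_2 = 2


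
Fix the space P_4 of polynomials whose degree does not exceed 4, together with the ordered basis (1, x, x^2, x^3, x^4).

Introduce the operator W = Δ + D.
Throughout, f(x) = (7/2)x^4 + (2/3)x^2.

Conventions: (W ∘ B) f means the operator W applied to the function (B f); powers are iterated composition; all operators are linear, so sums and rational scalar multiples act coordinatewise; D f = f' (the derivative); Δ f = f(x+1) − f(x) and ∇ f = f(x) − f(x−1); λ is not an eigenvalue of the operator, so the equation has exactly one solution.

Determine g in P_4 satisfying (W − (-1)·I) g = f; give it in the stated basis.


write g with unknown coordinates in the stated basis and equate coefficients in (W − (-1)·I) g = f
solving from the highest basis element down gives g = (7/2)x^4 - 28x^3 + (443/3)x^2 - (1562/3)x + 5509/6
check: W g = 28x^3 - 147x^2 + (1562/3)x - 5509/6
so W g − (-1)·g = (7/2)x^4 + (2/3)x^2 = f ✓

the image equals g(x) = (7/2)x^4 - 28x^3 + (443/3)x^2 - (1562/3)x + 5509/6


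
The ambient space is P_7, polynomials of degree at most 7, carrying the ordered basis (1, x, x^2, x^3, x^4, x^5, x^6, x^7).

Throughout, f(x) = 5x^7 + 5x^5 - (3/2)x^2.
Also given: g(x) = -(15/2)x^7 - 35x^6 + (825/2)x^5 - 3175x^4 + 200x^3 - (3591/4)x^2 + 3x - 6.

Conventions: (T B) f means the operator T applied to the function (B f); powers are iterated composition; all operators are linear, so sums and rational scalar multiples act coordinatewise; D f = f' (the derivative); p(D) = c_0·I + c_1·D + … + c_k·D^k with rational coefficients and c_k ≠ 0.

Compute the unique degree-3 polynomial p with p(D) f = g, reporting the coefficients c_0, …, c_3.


c_0 = -3/2, c_1 = -1, c_2 = 2, c_3 = -3

D^0 f = 5x^7 + 5x^5 - (3/2)x^2
D^1 f = 35x^6 + 25x^4 - 3x
D^2 f = 210x^5 + 100x^3 - 3
D^3 f = 1050x^4 + 300x^2
matching coefficients of g against c_0 f + c_1 Df + … from the top degree down determines the c_i
solution: c_0 = -3/2, c_1 = -1, c_2 = 2, c_3 = -3


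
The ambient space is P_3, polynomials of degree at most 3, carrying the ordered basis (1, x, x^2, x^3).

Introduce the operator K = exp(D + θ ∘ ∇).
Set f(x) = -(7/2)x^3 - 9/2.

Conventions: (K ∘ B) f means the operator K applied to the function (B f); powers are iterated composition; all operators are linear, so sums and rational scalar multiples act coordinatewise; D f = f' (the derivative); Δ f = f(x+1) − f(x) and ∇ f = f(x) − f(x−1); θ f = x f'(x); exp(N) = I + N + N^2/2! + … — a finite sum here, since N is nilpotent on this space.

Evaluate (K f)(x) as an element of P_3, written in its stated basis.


the result is g(x) = -(7/2)x^3 - (63/2)x^2 - (105/2)x - 81/4

order-1 term: -(63/2)x^2 + (21/2)x
order-2 term: -63x + 21/4
order-3 term: -21
the series for exp(D + θ ∘ ∇) f terminates at order 3
exp(D + θ ∘ ∇) f = -(7/2)x^3 - (63/2)x^2 - (105/2)x - 81/4


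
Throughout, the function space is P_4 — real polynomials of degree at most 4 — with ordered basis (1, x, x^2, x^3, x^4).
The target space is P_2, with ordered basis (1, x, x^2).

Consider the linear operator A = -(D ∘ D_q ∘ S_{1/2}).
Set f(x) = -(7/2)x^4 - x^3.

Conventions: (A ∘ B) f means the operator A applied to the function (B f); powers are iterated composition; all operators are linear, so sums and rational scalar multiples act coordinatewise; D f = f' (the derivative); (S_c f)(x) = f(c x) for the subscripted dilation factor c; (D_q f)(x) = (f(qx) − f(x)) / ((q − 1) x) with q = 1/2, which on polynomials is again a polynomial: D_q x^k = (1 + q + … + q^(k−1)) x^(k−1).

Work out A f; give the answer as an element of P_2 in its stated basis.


g(x) = (315/256)x^2 + (7/16)x

S_{1/2} f = -(7/32)x^4 - (1/8)x^3
D_q S_{1/2} f = -(105/256)x^3 - (7/32)x^2
D D_q S_{1/2} f = -(315/256)x^2 - (7/16)x
(-(D ∘ D_q ∘ S_{1/2})) f = (315/256)x^2 + (7/16)x


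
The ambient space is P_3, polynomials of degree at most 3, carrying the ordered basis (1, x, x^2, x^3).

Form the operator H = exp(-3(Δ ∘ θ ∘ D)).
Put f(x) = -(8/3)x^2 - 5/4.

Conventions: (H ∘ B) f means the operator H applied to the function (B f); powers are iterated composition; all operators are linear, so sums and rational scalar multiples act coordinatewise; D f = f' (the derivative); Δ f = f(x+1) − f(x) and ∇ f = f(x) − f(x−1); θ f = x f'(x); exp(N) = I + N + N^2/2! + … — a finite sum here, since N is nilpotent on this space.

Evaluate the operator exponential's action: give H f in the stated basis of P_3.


order-1 term: 16
the series for exp(-3(Δ ∘ θ ∘ D)) f terminates at order 1
exp(-3(Δ ∘ θ ∘ D)) f = -(8/3)x^2 + 59/4

the result is g(x) = -(8/3)x^2 + 59/4


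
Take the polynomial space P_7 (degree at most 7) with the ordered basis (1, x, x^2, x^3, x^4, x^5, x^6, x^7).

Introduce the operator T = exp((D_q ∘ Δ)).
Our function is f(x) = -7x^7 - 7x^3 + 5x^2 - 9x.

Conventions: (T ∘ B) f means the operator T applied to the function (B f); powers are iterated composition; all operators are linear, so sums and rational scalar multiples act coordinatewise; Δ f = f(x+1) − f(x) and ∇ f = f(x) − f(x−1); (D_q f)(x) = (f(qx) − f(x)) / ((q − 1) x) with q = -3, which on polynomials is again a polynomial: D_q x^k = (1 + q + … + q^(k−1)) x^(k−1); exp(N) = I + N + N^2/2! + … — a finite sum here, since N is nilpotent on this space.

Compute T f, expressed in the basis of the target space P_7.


the image equals g(x) = -7x^7 + 8918x^5 - 8967x^4 - 441007x^3 + 184882x^2 + 842049x - 934708/3

order-1 term: 8918x^5 - 8967x^4 + 4900x^3 - 1715x^2 + 336x - 60
order-2 term: -445900x^3 + 186592x^2 - 50078x + 9996
order-3 term: 891800x - 964516/3
the series for exp((D_q ∘ Δ)) f terminates at order 3
exp((D_q ∘ Δ)) f = -7x^7 + 8918x^5 - 8967x^4 - 441007x^3 + 184882x^2 + 842049x - 934708/3


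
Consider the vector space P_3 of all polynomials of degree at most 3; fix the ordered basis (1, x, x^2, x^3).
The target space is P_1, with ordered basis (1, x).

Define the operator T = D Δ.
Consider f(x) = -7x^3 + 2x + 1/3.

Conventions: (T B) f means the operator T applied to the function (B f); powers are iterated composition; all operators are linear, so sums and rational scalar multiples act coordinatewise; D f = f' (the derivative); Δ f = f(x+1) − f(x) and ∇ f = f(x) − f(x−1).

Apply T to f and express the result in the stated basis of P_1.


Δ f = -21x^2 - 21x - 5
D Δ f = -42x - 21

the result is g(x) = -42x - 21


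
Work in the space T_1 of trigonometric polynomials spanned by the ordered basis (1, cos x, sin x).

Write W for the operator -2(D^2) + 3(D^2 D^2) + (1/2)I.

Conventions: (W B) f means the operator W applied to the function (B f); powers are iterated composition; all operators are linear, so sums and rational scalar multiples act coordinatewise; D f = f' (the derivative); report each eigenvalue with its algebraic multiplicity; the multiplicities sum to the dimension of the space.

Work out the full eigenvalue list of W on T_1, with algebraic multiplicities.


λ = 1/2 (multiplicity 1), λ = 11/2 (multiplicity 2)

image of 1: 1/2
image of cos x: (11/2)cos x
image of sin x: (11/2)sin x
the matrix is diagonal; its diagonal is (1/2, 11/2, 11/2)
for a triangular matrix the eigenvalues are the diagonal entries, with algebraic multiplicity their repetition count


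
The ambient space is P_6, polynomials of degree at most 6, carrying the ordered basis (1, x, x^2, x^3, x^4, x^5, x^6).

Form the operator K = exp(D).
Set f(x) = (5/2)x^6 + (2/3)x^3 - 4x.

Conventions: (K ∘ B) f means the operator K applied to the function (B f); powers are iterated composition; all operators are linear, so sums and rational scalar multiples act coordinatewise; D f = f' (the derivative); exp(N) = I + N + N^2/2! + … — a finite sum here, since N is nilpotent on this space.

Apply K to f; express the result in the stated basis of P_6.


the image equals g(x) = (5/2)x^6 + 15x^5 + (75/2)x^4 + (152/3)x^3 + (79/2)x^2 + 13x - 5/6

order-1 term: 15x^5 + 2x^2 - 4
order-2 term: (75/2)x^4 + 2x
order-3 term: 50x^3 + 2/3
order-4 term: (75/2)x^2
order-5 term: 15x
order-6 term: 5/2
the series for exp(D) f terminates at order 6
exp(D) f = (5/2)x^6 + 15x^5 + (75/2)x^4 + (152/3)x^3 + (79/2)x^2 + 13x - 5/6


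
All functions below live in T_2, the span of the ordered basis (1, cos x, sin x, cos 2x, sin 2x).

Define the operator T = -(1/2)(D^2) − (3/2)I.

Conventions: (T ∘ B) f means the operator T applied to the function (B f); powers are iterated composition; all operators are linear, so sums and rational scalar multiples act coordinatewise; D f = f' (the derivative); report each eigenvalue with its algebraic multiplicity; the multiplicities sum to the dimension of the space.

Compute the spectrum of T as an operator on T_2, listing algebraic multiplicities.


λ = -3/2 (multiplicity 1), λ = -1 (multiplicity 2), λ = 1/2 (multiplicity 2)

image of 1: -3/2
image of cos x: -cos x
image of sin x: -sin x
image of cos 2x: (1/2)cos 2x
image of sin 2x: (1/2)sin 2x
the matrix is diagonal; its diagonal is (-3/2, -1, -1, 1/2, 1/2)
for a triangular matrix the eigenvalues are the diagonal entries, with algebraic multiplicity their repetition count


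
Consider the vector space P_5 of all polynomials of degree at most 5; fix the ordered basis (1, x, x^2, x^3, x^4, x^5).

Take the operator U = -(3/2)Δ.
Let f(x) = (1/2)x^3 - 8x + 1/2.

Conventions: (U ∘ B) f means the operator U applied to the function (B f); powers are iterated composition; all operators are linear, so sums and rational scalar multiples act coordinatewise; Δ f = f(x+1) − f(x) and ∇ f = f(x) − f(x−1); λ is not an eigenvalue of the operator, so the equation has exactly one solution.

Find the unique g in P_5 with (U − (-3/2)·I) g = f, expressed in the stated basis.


write g with unknown coordinates in the stated basis and equate coefficients in (U − (-3/2)·I) g = f
solving from the highest basis element down gives g = (1/3)x^3 + x^2 - (7/3)x - 2/3
check: U g = -(3/2)x^2 - (9/2)x + 3/2
so U g − (-3/2)·g = (1/2)x^3 - 8x + 1/2 = f ✓

g(x) = (1/3)x^3 + x^2 - (7/3)x - 2/3


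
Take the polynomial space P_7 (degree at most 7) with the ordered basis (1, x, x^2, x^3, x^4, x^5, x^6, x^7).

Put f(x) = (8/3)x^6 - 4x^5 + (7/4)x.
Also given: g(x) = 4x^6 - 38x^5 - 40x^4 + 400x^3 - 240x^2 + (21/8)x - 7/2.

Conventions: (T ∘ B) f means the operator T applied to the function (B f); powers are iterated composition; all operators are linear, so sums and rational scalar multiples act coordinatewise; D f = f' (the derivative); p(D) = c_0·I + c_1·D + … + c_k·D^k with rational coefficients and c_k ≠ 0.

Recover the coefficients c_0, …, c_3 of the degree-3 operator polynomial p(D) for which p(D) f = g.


D^0 f = (8/3)x^6 - 4x^5 + (7/4)x
D^1 f = 16x^5 - 20x^4 + 7/4
D^2 f = 80x^4 - 80x^3
D^3 f = 320x^3 - 240x^2
matching coefficients of g against c_0 f + c_1 Df + … from the top degree down determines the c_i
solution: c_0 = 3/2, c_1 = -2, c_2 = -1, c_3 = 1

p(D) = (3/2)·I − 2·D − D^2 + D^3, i.e. c_0 = 3/2, c_1 = -2, c_2 = -1, c_3 = 1


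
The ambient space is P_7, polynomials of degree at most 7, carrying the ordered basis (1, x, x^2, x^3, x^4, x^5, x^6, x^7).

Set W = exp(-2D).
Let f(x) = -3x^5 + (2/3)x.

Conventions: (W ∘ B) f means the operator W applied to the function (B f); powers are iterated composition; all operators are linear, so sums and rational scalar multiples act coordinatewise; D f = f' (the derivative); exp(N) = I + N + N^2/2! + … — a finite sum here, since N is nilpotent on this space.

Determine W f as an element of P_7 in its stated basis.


the result is g(x) = -3x^5 + 30x^4 - 120x^3 + 240x^2 - (718/3)x + 284/3

order-1 term: 30x^4 - 4/3
order-2 term: -120x^3
order-3 term: 240x^2
order-4 term: -240x
order-5 term: 96
the series for exp(-2D) f terminates at order 5
exp(-2D) f = -3x^5 + 30x^4 - 120x^3 + 240x^2 - (718/3)x + 284/3


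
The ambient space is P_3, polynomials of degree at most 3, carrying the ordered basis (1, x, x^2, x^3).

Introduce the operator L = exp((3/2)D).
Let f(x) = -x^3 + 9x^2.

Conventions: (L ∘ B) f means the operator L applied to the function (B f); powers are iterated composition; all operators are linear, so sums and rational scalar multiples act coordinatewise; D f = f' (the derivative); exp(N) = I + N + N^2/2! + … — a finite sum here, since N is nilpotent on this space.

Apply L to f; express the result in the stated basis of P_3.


order-1 term: -(9/2)x^2 + 27x
order-2 term: -(27/4)x + 81/4
order-3 term: -27/8
the series for exp((3/2)D) f terminates at order 3
exp((3/2)D) f = -x^3 + (9/2)x^2 + (81/4)x + 135/8

the image equals g(x) = -x^3 + (9/2)x^2 + (81/4)x + 135/8


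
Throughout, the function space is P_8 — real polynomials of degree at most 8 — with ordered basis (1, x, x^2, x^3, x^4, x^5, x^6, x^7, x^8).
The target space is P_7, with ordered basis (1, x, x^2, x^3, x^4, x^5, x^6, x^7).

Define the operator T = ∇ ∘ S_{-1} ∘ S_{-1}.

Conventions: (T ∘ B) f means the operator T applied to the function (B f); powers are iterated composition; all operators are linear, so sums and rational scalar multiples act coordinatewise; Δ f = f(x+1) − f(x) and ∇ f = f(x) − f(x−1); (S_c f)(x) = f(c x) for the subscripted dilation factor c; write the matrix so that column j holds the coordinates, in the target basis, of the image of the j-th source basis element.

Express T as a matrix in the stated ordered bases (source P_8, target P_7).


the matrix is [[0, 1, -1, 1, -1, 1, -1, 1, -1]; [0, 0, 2, -3, 4, -5, 6, -7, 8]; [0, 0, 0, 3, -6, 10, -15, 21, -28]; [0, 0, 0, 0, 4, -10, 20, -35, 56]; [0, 0, 0, 0, 0, 5, -15, 35, -70]; [0, 0, 0, 0, 0, 0, 6, -21, 56]; [0, 0, 0, 0, 0, 0, 0, 7, -28]; [0, 0, 0, 0, 0, 0, 0, 0, 8]] (rows listed top to bottom)

image of 1: 0
image of x: 1
image of x^2: 2x - 1
image of x^3: 3x^2 - 3x + 1
image of x^4: 4x^3 - 6x^2 + 4x - 1
image of x^5: 5x^4 - 10x^3 + 10x^2 - 5x + 1
image of x^6: 6x^5 - 15x^4 + 20x^3 - 15x^2 + 6x - 1
image of x^7: 7x^6 - 21x^5 + 35x^4 - 35x^3 + 21x^2 - 7x + 1
image of x^8: 8x^7 - 28x^6 + 56x^5 - 70x^4 + 56x^3 - 28x^2 + 8x - 1
each image's coordinates form column j of the matrix


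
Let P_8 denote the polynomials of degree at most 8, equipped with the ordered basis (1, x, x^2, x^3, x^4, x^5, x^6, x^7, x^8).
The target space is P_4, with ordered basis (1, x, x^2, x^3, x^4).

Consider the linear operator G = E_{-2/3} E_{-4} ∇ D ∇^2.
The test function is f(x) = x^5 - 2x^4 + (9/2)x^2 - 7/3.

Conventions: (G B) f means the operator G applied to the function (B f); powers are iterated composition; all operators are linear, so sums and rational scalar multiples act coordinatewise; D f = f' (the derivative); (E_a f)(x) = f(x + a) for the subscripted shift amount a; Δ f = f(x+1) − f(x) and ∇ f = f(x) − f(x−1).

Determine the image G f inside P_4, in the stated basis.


∇ f = 5x^4 - 18x^3 + 22x^2 - 4x - 3/2
∇ ∇ f = 20x^3 - 84x^2 + 118x - 49
D ∇^2 f = 60x^2 - 168x + 118
∇ D ∇^2 f = 120x - 228
E_{-4} (∇ D) ∇^2 f = 120x - 708
E_{-2/3} (E_{-4} ∇ D) ∇^2 f = 120x - 788

the image equals g(x) = 120x - 788


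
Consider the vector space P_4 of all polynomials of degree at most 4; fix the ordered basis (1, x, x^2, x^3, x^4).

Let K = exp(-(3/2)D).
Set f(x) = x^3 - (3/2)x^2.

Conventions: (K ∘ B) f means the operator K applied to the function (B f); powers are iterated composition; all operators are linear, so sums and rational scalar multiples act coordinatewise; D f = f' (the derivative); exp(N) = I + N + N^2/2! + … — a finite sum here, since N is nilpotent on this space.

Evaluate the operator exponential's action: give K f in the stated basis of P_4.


order-1 term: -(9/2)x^2 + (9/2)x
order-2 term: (27/4)x - 27/8
order-3 term: -27/8
the series for exp(-(3/2)D) f terminates at order 3
exp(-(3/2)D) f = x^3 - 6x^2 + (45/4)x - 27/4

the image equals g(x) = x^3 - 6x^2 + (45/4)x - 27/4


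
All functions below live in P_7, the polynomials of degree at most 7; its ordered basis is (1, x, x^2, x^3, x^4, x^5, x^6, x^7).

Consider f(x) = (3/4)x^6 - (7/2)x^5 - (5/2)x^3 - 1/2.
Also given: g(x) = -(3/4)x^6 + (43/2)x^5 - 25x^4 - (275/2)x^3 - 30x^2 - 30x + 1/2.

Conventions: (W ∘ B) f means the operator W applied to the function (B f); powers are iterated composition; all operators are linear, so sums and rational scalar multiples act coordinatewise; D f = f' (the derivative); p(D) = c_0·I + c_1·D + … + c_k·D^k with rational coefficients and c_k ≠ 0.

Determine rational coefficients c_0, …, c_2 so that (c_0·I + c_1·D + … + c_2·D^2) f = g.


p(D) = -I + 4·D + 2·D^2, i.e. c_0 = -1, c_1 = 4, c_2 = 2

D^0 f = (3/4)x^6 - (7/2)x^5 - (5/2)x^3 - 1/2
D^1 f = (9/2)x^5 - (35/2)x^4 - (15/2)x^2
D^2 f = (45/2)x^4 - 70x^3 - 15x
matching coefficients of g against c_0 f + c_1 Df + … from the top degree down determines the c_i
solution: c_0 = -1, c_1 = 4, c_2 = 2


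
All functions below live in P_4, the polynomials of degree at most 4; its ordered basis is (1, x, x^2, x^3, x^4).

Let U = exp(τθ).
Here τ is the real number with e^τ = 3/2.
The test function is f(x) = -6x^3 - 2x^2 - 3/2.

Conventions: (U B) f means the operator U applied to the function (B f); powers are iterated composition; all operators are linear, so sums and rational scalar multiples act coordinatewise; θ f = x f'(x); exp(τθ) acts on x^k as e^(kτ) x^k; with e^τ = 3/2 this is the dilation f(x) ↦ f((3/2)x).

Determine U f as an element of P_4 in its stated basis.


the image equals g(x) = -(81/4)x^3 - (9/2)x^2 - 3/2

exp(τθ) x^k = e^(kτ) x^k; with e^τ = 3/2 this sends x^k to (3/2)^k x^k
x^2 ↦ 9/4 x^2
x^3 ↦ 27/8 x^3
applying this coordinatewise to f: exp(τθ) f = -(81/4)x^3 - (9/2)x^2 - 3/2


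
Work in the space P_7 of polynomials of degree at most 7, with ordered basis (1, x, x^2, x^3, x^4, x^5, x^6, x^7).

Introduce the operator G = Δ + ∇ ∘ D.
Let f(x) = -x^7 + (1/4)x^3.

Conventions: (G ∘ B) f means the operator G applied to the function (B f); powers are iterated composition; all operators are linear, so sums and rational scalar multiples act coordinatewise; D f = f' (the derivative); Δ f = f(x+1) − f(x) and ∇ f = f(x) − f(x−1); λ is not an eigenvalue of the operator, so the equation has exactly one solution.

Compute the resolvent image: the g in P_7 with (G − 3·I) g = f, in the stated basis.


the result is g(x) = (1/3)x^7 + (7/9)x^6 + (77/9)x^5 + (490/27)x^4 + (38473/324)x^3 + (58549/324)x^2 + (484859/972)x + 419623/1458

write g with unknown coordinates in the stated basis and equate coefficients in (G − 3·I) g = f
solving from the highest basis element down gives g = (1/3)x^7 + (7/9)x^6 + (77/9)x^5 + (490/27)x^4 + (38473/324)x^3 + (58549/324)x^2 + (484859/972)x + 419623/1458
check: G g = (7/3)x^6 + (77/3)x^5 + (490/9)x^4 + (9625/27)x^3 + (58549/108)x^2 + (484859/324)x + 419623/486
so G g − 3·g = -x^7 + (1/4)x^3 = f ✓


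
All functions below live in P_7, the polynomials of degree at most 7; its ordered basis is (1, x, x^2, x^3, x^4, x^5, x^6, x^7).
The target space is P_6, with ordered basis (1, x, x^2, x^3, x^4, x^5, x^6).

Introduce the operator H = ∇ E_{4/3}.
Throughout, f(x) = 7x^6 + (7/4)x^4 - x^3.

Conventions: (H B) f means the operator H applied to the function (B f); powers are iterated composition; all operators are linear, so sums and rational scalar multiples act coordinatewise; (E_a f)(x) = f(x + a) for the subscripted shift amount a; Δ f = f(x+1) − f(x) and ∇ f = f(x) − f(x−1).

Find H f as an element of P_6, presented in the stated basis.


E_{4/3} f = 7x^6 + 56x^5 + (2261/12)x^4 + (9185/27)x^3 + (9356/27)x^2 + (15248/81)x + 30976/729
∇ E_{4/3} f = 42x^5 + 175x^4 + (1001/3)x^3 + (6211/18)x^2 + (5080/27)x + 13769/324

the result is g(x) = 42x^5 + 175x^4 + (1001/3)x^3 + (6211/18)x^2 + (5080/27)x + 13769/324


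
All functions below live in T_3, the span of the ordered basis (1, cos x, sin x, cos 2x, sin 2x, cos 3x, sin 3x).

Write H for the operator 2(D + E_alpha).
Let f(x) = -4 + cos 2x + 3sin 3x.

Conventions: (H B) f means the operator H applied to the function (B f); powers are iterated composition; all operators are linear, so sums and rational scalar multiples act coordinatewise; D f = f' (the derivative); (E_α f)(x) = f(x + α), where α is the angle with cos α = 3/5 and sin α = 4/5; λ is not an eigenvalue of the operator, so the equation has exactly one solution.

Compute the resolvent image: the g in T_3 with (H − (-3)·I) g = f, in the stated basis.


g(x) = -4/5 + (61/1025)cos 2x + (148/1025)sin 2x - (2514/5777)cos 3x + (423/5777)sin 3x

write g with unknown coordinates in the stated basis and equate coefficients in (H − (-3)·I) g = f
solving from the highest basis element down gives g = -4/5 + (61/1025)cos 2x + (148/1025)sin 2x - (2514/5777)cos 3x + (423/5777)sin 3x
check: H g = -8/5 + (842/1025)cos 2x - (444/1025)sin 2x + (7542/5777)cos 3x + (16062/5777)sin 3x
so H g − (-3)·g = -4 + cos 2x + 3sin 3x = f ✓


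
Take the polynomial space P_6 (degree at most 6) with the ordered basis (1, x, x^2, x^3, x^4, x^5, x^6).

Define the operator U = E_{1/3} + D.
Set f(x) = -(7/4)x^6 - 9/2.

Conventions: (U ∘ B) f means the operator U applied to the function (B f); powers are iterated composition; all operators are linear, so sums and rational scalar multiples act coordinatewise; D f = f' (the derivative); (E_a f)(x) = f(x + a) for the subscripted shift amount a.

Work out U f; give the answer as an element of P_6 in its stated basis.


E_{1/3} f = -(7/4)x^6 - (7/2)x^5 - (35/12)x^4 - (35/27)x^3 - (35/108)x^2 - (7/162)x - 13129/2916
D f = -(21/2)x^5
(E_{1/3} + D) f = -(7/4)x^6 - 14x^5 - (35/12)x^4 - (35/27)x^3 - (35/108)x^2 - (7/162)x - 13129/2916

the image equals g(x) = -(7/4)x^6 - 14x^5 - (35/12)x^4 - (35/27)x^3 - (35/108)x^2 - (7/162)x - 13129/2916


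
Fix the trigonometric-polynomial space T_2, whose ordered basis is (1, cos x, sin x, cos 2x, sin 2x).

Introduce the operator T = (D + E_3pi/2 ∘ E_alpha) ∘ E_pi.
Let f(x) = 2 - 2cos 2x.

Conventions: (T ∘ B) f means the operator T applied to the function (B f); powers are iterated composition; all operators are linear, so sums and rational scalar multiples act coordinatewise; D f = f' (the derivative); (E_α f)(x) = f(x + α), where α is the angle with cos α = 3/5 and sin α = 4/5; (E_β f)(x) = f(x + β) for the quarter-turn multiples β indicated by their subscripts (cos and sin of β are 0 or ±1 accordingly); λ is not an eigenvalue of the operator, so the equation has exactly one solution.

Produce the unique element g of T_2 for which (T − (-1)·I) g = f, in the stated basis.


the result is g(x) = 1 - (16/17)cos 2x - (13/17)sin 2x

write g with unknown coordinates in the stated basis and equate coefficients in (T − (-1)·I) g = f
solving from the highest basis element down gives g = 1 - (16/17)cos 2x - (13/17)sin 2x
check: T g = 1 - (18/17)cos 2x + (13/17)sin 2x
so T g − (-1)·g = 2 - 2cos 2x = f ✓


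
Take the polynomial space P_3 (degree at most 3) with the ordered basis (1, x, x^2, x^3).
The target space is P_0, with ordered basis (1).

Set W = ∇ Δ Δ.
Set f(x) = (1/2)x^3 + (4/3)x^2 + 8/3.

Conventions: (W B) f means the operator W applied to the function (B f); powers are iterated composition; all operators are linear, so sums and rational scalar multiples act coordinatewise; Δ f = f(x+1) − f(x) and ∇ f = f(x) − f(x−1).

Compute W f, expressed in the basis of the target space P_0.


Δ f = (3/2)x^2 + (25/6)x + 11/6
Δ Δ f = 3x + 17/3
∇ Δ Δ f = 3

the image equals g(x) = 3


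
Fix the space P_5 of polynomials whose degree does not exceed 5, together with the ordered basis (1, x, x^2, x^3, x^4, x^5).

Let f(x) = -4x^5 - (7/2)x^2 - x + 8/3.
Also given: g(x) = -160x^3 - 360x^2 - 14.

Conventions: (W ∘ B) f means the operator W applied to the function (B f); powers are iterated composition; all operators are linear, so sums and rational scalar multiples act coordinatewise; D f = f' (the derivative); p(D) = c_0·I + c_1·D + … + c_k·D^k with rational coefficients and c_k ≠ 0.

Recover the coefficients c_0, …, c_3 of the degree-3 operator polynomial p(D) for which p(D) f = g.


D^0 f = -4x^5 - (7/2)x^2 - x + 8/3
D^1 f = -20x^4 - 7x - 1
D^2 f = -80x^3 - 7
D^3 f = -240x^2
matching coefficients of g against c_0 f + c_1 Df + … from the top degree down determines the c_i
solution: c_0 = 0, c_1 = 0, c_2 = 2, c_3 = 3/2

p(D) = 2·D^2 + (3/2)·D^3, i.e. c_0 = 0, c_1 = 0, c_2 = 2, c_3 = 3/2


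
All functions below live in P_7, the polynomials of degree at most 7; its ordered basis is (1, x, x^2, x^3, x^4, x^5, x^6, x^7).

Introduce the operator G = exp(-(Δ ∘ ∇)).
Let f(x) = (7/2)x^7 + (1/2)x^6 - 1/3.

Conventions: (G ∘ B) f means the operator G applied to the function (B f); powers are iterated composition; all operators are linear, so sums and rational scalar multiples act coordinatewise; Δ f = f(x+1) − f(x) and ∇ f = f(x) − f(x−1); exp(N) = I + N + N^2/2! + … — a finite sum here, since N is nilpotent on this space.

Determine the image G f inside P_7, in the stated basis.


order-1 term: -147x^5 - 15x^4 - 245x^3 - 15x^2 - 49x - 1
order-2 term: 1470x^3 + 90x^2 + 1470x + 30
order-3 term: -2940x - 60
the series for exp(-(Δ ∘ ∇)) f terminates at order 3
exp(-(Δ ∘ ∇)) f = (7/2)x^7 + (1/2)x^6 - 147x^5 - 15x^4 + 1225x^3 + 75x^2 - 1519x - 94/3

the result is g(x) = (7/2)x^7 + (1/2)x^6 - 147x^5 - 15x^4 + 1225x^3 + 75x^2 - 1519x - 94/3


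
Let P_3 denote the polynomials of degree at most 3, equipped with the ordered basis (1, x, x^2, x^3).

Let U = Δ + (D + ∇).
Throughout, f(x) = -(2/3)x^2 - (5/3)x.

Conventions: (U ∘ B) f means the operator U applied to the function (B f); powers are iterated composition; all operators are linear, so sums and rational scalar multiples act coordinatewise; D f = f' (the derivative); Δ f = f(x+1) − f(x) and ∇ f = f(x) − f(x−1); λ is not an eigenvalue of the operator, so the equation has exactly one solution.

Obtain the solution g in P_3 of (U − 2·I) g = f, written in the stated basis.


g(x) = (1/3)x^2 + (11/6)x + 11/4

write g with unknown coordinates in the stated basis and equate coefficients in (U − 2·I) g = f
solving from the highest basis element down gives g = (1/3)x^2 + (11/6)x + 11/4
check: U g = 2x + 11/2
so U g − 2·g = -(2/3)x^2 - (5/3)x = f ✓


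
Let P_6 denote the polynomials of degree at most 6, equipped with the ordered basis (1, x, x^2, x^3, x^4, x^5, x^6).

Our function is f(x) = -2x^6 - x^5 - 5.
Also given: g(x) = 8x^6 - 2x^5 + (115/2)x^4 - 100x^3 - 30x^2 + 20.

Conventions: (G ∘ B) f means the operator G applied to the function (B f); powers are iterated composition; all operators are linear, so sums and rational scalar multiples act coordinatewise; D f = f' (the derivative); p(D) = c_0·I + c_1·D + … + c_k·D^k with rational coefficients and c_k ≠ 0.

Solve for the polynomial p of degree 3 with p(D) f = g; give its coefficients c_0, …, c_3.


D^0 f = -2x^6 - x^5 - 5
D^1 f = -12x^5 - 5x^4
D^2 f = -60x^4 - 20x^3
D^3 f = -240x^3 - 60x^2
matching coefficients of g against c_0 f + c_1 Df + … from the top degree down determines the c_i
solution: c_0 = -4, c_1 = 1/2, c_2 = -1, c_3 = 1/2

p(D) = -4·I + (1/2)·D − D^2 + (1/2)·D^3, i.e. c_0 = -4, c_1 = 1/2, c_2 = -1, c_3 = 1/2


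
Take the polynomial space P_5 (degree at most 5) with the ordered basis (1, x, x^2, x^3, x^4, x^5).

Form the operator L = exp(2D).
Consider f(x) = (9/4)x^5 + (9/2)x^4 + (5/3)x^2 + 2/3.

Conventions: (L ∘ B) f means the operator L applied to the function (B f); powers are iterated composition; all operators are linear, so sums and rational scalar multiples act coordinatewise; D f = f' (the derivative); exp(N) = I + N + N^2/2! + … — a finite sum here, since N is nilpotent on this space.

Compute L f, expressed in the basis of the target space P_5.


the image equals g(x) = (9/4)x^5 + 27x^4 + 126x^3 + (869/3)x^2 + (992/3)x + 454/3

order-1 term: (45/2)x^4 + 36x^3 + (20/3)x
order-2 term: 90x^3 + 108x^2 + 20/3
order-3 term: 180x^2 + 144x
order-4 term: 180x + 72
order-5 term: 72
the series for exp(2D) f terminates at order 5
exp(2D) f = (9/4)x^5 + 27x^4 + 126x^3 + (869/3)x^2 + (992/3)x + 454/3


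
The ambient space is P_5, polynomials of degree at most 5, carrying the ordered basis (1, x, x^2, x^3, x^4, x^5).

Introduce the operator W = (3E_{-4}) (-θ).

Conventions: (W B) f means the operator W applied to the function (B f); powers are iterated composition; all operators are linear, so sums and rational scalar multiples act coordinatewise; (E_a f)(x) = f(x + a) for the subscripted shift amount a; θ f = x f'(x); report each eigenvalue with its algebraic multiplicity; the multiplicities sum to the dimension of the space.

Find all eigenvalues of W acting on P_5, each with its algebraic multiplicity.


image of 1: 0
image of x: -3x + 12
image of x^2: -6x^2 + 48x - 96
image of x^3: -9x^3 + 108x^2 - 432x + 576
image of x^4: -12x^4 + 192x^3 - 1152x^2 + 3072x - 3072
image of x^5: -15x^5 + 300x^4 - 2400x^3 + 9600x^2 - 19200x + 15360
the matrix is upper triangular; its diagonal is (0, -3, -6, -9, -12, -15)
for a triangular matrix the eigenvalues are the diagonal entries, with algebraic multiplicity their repetition count

λ = -15 (multiplicity 1), λ = -12 (multiplicity 1), λ = -9 (multiplicity 1), λ = -6 (multiplicity 1), λ = -3 (multiplicity 1), λ = 0 (multiplicity 1)


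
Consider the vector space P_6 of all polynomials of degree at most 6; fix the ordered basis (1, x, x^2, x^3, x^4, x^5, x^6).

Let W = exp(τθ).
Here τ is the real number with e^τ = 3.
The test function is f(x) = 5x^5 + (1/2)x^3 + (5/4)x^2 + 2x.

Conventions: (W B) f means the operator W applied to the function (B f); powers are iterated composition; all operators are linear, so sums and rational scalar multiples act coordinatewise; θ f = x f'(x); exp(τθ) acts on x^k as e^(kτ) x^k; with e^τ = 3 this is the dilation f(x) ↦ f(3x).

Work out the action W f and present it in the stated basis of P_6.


exp(τθ) x^k = e^(kτ) x^k; with e^τ = 3 this sends x^k to 3^k x^k
x ↦ 3 x
x^2 ↦ 9 x^2
x^3 ↦ 27 x^3
x^5 ↦ 243 x^5
applying this coordinatewise to f: exp(τθ) f = 1215x^5 + (27/2)x^3 + (45/4)x^2 + 6x

the result is g(x) = 1215x^5 + (27/2)x^3 + (45/4)x^2 + 6x


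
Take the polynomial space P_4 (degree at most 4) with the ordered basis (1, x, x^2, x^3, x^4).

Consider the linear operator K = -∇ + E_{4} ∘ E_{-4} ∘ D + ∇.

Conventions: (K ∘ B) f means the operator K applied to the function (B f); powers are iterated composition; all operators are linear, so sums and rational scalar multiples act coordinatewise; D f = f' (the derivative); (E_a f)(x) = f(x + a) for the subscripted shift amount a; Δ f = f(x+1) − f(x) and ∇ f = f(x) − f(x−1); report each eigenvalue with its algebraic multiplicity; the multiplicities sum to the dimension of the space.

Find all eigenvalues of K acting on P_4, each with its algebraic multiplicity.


λ = 0 (multiplicity 5)

image of 1: 0
image of x: 1
image of x^2: 2x
image of x^3: 3x^2
image of x^4: 4x^3
the matrix is upper triangular; its diagonal is (0, 0, 0, 0, 0)
for a triangular matrix the eigenvalues are the diagonal entries, with algebraic multiplicity their repetition count


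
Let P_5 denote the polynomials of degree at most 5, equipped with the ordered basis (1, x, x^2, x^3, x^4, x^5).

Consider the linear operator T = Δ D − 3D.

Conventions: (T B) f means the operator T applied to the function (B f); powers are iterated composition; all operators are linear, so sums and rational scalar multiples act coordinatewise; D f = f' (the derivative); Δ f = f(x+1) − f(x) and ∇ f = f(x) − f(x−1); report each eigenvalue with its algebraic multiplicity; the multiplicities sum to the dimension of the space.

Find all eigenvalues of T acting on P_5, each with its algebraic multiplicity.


λ = 0 (multiplicity 6)

image of 1: 0
image of x: -3
image of x^2: -6x + 2
image of x^3: -9x^2 + 6x + 3
image of x^4: -12x^3 + 12x^2 + 12x + 4
image of x^5: -15x^4 + 20x^3 + 30x^2 + 20x + 5
the matrix is upper triangular; its diagonal is (0, 0, 0, 0, 0, 0)
for a triangular matrix the eigenvalues are the diagonal entries, with algebraic multiplicity their repetition count


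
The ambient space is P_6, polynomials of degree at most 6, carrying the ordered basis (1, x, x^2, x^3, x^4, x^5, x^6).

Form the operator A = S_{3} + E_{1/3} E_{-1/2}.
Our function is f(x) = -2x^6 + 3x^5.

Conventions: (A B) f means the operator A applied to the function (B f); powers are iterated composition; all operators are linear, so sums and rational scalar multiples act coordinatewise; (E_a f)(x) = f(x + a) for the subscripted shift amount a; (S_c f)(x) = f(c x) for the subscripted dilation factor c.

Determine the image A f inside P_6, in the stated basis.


the image equals g(x) = -1460x^6 + 734x^5 - (10/3)x^4 + (55/54)x^3 - (35/216)x^2 + (17/1296)x - 5/11664

S_{3} f = -1458x^6 + 729x^5
E_{-1/2} f = -2x^6 + 9x^5 - 15x^4 + (25/2)x^3 - (45/8)x^2 + (21/16)x - 1/8
E_{1/3} E_{-1/2} f = -2x^6 + 5x^5 - (10/3)x^4 + (55/54)x^3 - (35/216)x^2 + (17/1296)x - 5/11664
(S_{3} + E_{1/3} E_{-1/2}) f = -1460x^6 + 734x^5 - (10/3)x^4 + (55/54)x^3 - (35/216)x^2 + (17/1296)x - 5/11664
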